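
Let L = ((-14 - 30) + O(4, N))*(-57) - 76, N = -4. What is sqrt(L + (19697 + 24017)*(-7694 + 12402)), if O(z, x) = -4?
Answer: 2*sqrt(51452043) ≈ 14346.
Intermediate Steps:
L = 2660 (L = ((-14 - 30) - 4)*(-57) - 76 = (-44 - 4)*(-57) - 76 = -48*(-57) - 76 = 2736 - 76 = 2660)
sqrt(L + (19697 + 24017)*(-7694 + 12402)) = sqrt(2660 + (19697 + 24017)*(-7694 + 12402)) = sqrt(2660 + 43714*4708) = sqrt(2660 + 205805512) = sqrt(205808172) = 2*sqrt(51452043)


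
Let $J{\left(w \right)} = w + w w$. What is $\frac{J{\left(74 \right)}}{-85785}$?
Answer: $- \frac{370}{5719} \approx -0.064697$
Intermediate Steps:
$J{\left(w \right)} = w + w^{2}$
$\frac{J{\left(74 \right)}}{-85785} = \frac{74 \left(1 + 74\right)}{-85785} = 74 \cdot 75 \left(- \frac{1}{85785}\right) = 5550 \left(- \frac{1}{85785}\right) = - \frac{370}{5719}$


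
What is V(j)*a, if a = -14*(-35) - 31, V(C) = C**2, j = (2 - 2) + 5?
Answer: 11475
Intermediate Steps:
j = 5 (j = 0 + 5 = 5)
a = 459 (a = 490 - 31 = 459)
V(j)*a = 5**2*459 = 25*459 = 11475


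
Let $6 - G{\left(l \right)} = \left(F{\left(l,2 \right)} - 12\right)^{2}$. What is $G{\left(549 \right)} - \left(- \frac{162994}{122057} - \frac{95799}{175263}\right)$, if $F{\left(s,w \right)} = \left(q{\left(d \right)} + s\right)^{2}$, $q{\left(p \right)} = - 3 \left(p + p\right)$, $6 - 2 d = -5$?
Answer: $- \frac{3534722295686386285}{49864979} \approx -7.0886 \cdot 10^{10}$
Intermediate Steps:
$d = \frac{11}{2}$ ($d = 3 - - \frac{5}{2} = 3 + \frac{5}{2} = \frac{11}{2} \approx 5.5$)
$q{\left(p \right)} = - 6 p$ ($q{\left(p \right)} = - 3 \cdot 2 p = - 6 p$)
$F{\left(s,w \right)} = \left(-33 + s\right)^{2}$ ($F{\left(s,w \right)} = \left(\left(-6\right) \frac{11}{2} + s\right)^{2} = \left(-33 + s\right)^{2}$)
$G{\left(l \right)} = 6 - \left(-12 + \left(-33 + l\right)^{2}\right)^{2}$ ($G{\left(l \right)} = 6 - \left(\left(-33 + l\right)^{2} - 12\right)^{2} = 6 - \left(-12 + \left(-33 + l\right)^{2}\right)^{2}$)
$G{\left(549 \right)} - \left(- \frac{162994}{122057} - \frac{95799}{175263}\right) = \left(6 - \left(-12 + \left(-33 + 549\right)^{2}\right)^{2}\right) - \left(- \frac{162994}{122057} - \frac{95799}{175263}\right) = \left(6 - \left(-12 + 516^{2}\right)^{2}\right) - \left(\left(-162994\right) \frac{1}{122057} - \frac{2903}{5311}\right) = \left(6 - \left(-12 + 266256\right)^{2}\right) - \left(- \frac{12538}{9389} - \frac{2903}{5311}\right) = \left(6 - 266244^{2}\right) - - \frac{93845585}{49864979} = \left(6 - 70885867536\right) + \frac{93845585}{49864979} = -70885867530 + \frac{93845585}{49864979} = - \frac{3534722295686386285}{49864979}$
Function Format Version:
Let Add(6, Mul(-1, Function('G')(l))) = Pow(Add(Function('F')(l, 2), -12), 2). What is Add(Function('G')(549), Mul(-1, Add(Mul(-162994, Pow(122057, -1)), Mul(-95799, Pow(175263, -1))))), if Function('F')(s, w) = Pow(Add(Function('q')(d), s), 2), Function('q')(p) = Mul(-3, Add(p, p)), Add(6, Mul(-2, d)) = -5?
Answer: Rational(-3534722295686386285, 49864979) ≈ -7.0886e+10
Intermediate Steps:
d = Rational(11, 2) (d = Add(3, Mul(Rational(-1, 2), -5)) = Add(3, Rational(5, 2)) = Rational(11, 2) ≈ 5.5000)
Function('q')(p) = Mul(-6, p) (Function('q')(p) = Mul(-3, Mul(2, p)) = Mul(-6, p))
Function('F')(s, w) = Pow(Add(-33, s), 2) (Function('F')(s, w) = Pow(Add(Mul(-6, Rational(11, 2)), s), 2) = Pow(Add(-33, s), 2))
Function('G')(l) = Add(6, Mul(-1, Pow(Add(-12, Pow(Add(-33, l), 2)), 2))) (Function('G')(l) = Add(6, Mul(-1, Pow(Add(Pow(Add(-33, l), 2), -12), 2))) = Add(6, Mul(-1, Pow(Add(-12, Pow(Add(-33, l), 2)), 2))))
Add(Function('G')(549), Mul(-1, Add(Mul(-162994, Pow(122057, -1)), Mul(-95799, Pow(175263, -1))))) = Add(Add(6, Mul(-1, Pow(Add(-12, Pow(Add(-33, 549), 2)), 2))), Mul(-1, Add(Mul(-162994, Pow(122057, -1)), Mul(-95799, Pow(175263, -1))))) = Add(Add(6, Mul(-1, Pow(Add(-12, Pow(516, 2)), 2))), Mul(-1, Add(Mul(-162994, Rational(1, 122057)), Mul(-95799, Rational(1, 175263))))) = Add(Add(6, Mul(-1, Pow(Add(-12, 266256), 2))), Mul(-1, Add(Rational(-12538, 9389), Rational(-2903, 5311)))) = Add(Add(6, Mul(-1, Pow(266244, 2))), Mul(-1, Rational(-93845585, 49864979))) = Add(Add(6, Mul(-1, 70885867536)), Rational(93845585, 49864979)) = Add(Add(6, -70885867536), Rational(93845585, 49864979)) = Add(-70885867530, Rational(93845585, 49864979)) = Rational(-3534722295686386285, 49864979)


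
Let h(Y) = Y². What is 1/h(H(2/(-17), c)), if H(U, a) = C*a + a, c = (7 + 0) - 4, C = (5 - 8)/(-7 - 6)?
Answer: 169/2304 ≈ 0.073351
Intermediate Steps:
C = 3/13 (C = -3/(-13) = -3*(-1/13) = 3/13 ≈ 0.23077)
c = 3 (c = 7 - 4 = 3)
H(U, a) = 16*a/13 (H(U, a) = 3*a/13 + a = 16*a/13)
1/h(H(2/(-17), c)) = 1/(((16/13)*3)²) = 1/((48/13)²) = 1/(2304/169) = 169/2304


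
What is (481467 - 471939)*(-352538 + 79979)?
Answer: -2596942152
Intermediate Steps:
(481467 - 471939)*(-352538 + 79979) = 9528*(-272559) = -2596942152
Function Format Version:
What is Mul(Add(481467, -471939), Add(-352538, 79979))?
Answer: -2596942152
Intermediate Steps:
Mul(Add(481467, -471939), Add(-352538, 79979)) = Mul(9528, -272559) = -2596942152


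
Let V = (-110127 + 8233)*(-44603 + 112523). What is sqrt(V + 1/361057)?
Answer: I*sqrt(902189622517554478463)/361057 ≈ 83190.0*I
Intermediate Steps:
V = -6920640480 (V = -101894*67920 = -6920640480)
sqrt(V + 1/361057) = sqrt(-6920640480 + 1/361057) = sqrt(-2498745689787359/361057) = I*sqrt(902189622517554478463)/361057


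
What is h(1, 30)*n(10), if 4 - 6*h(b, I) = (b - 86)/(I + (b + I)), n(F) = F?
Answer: 1645/183 ≈ 8.9891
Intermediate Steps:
h(b, I) = ⅔ - (-86 + b)/(6*(b + 2*I)) (h(b, I) = ⅔ - (b - 86)/(6*(I + (b + I))) = ⅔ - (-86 + b)/(6*(I + (I + b))) = ⅔ - (-86 + b)/(6*(b + 2*I)))
h(1, 30)*n(10) = ((86 + 3*1 + 8*30)/(6*(1 + 2*30)))*10 = ((86 + 3 + 240)/(6*(1 + 60)))*10 = ((⅙)*329/61)*10 = ((⅙)*(1/61)*329)*10 = (329/366)*10 = 1645/183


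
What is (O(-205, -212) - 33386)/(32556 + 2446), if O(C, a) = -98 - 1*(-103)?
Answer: -33381/35002 ≈ -0.95369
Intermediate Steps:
O(C, a) = 5 (O(C, a) = -98 + 103 = 5)
(O(-205, -212) - 33386)/(32556 + 2446) = (5 - 33386)/(32556 + 2446) = -33381/35002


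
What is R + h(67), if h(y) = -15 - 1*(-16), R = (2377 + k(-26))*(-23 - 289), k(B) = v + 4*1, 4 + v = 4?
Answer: -742871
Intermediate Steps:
v = 0 (v = -4 + 4 = 0)
k(B) = 4 (k(B) = 0 + 4*1 = 0 + 4 = 4)
R = -742872 (R = (2377 + 4)*(-23 - 289) = 2381*(-312) = -742872)
h(y) = 1 (h(y) = -15 + 16 = 1)
R + h(67) = -742872 + 1 = -742871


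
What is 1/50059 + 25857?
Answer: 1294375564/50059 ≈ 25857.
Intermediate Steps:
1/50059 + 25857 = 1294375564/50059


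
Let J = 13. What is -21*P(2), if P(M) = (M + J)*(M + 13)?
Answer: -4725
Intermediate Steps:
P(M) = (13 + M)**2 (P(M) = (M + 13)*(M + 13) = (13 + M)*(13 + M) = (13 + M)**2)
-21*P(2) = -21*(169 + 2**2 + 26*2) = -21*(169 + 4 + 52) = -21*225 = -4725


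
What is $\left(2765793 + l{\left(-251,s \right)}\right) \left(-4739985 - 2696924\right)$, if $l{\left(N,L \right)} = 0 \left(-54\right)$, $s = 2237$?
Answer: $-20568950853837$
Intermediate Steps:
$l{\left(N,L \right)} = 0$
$\left(2765793 + l{\left(-251,s \right)}\right) \left(-4739985 - 2696924\right) = \left(2765793 + 0\right) \left(-4739985 - 2696924\right) = 2765793 \left(-7436909\right) = -20568950853837$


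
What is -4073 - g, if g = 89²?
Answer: -11994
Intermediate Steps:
g = 7921
-4073 - g = -4073 - 1*7921 = -4073 - 7921 = -11994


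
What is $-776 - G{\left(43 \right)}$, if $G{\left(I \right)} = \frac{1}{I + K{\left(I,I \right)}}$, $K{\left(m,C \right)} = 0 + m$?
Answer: $- \frac{66737}{86} \approx -776.01$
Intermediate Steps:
$K{\left(m,C \right)} = m$
$G{\left(I \right)} = \frac{1}{2 I}$ ($G{\left(I \right)} = \frac{1}{I + I} = \frac{1}{2 I}$)
$-776 - G{\left(43 \right)} = -776 - \frac{1}{2 \cdot 43} = -776 - \frac{1}{2} \cdot \frac{1}{43} = -776 - \frac{1}{86} = - \frac{66737}{86}$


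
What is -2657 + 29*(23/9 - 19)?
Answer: -28205/9 ≈ -3133.9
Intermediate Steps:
-2657 + 29*(23/9 - 19) = -2657 + 29*(-148/9) = -2657 - 4292/9 = -28205/9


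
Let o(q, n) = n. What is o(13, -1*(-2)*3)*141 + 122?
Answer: 968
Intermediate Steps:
o(13, -1*(-2)*3)*141 + 122 = (-1*(-2)*3)*141 + 122 = (2*3)*141 + 122 = 6*141 + 122 = 846 + 122 = 968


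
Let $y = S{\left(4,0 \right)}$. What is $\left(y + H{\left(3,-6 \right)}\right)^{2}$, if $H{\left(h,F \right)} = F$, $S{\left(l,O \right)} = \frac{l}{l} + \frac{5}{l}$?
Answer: $\frac{225}{16} \approx 14.063$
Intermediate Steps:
$S{\left(l,O \right)} = 1 + \frac{5}{l}$
$y = \frac{9}{4}$ ($y = \frac{5 + 4}{4} = \frac{1}{4} \cdot 9 = \frac{9}{4} \approx 2.25$)
$\left(y + H{\left(3,-6 \right)}\right)^{2} = \left(\frac{9}{4} - 6\right)^{2} = \left(- \frac{15}{4}\right)^{2} = \frac{225}{16}$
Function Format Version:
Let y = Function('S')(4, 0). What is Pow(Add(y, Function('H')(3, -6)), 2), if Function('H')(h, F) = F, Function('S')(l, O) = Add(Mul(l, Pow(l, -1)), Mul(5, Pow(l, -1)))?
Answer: Rational(225, 16) ≈ 14.063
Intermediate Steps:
Function('S')(l, O) = Add(1, Mul(5, Pow(l, -1)))
y = Rational(9, 4) (y = Mul(Pow(4, -1), Add(5, 4)) = Mul(Rational(1, 4), 9) = Rational(9, 4) ≈ 2.2500)
Pow(Add(y, Function('H')(3, -6)), 2) = Pow(Add(Rational(9, 4), -6), 2) = Pow(Rational(-15, 4), 2) = Rational(225, 16)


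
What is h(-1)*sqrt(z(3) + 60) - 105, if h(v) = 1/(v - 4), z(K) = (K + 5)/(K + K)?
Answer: -105 - 2*sqrt(138)/15 ≈ -106.57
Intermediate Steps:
z(K) = (5 + K)/(2*K) (z(K) = (5 + K)/((2*K)) = (5 + K)*(1/(2*K)) = (5 + K)/(2*K))
h(v) = 1/(-4 + v)
h(-1)*sqrt(z(3) + 60) - 105 = sqrt((1/2)*(5 + 3)/3 + 60)/(-4 - 1) - 105 = sqrt((1/2)*(1/3)*8 + 60)/(-5) - 105 = -sqrt(4/3 + 60)/5 - 105 = -2*sqrt(138)/15 - 105 = -105 - 2*sqrt(138)/15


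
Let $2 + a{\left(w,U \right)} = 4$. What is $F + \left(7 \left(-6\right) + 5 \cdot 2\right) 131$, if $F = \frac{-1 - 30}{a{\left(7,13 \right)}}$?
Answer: $- \frac{8415}{2} \approx -4207.5$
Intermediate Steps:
$a{\left(w,U \right)} = 2$ ($a{\left(w,U \right)} = -2 + 4 = 2$)
$F = - \frac{31}{2}$ ($F = \frac{-1 - 30}{2} = \left(-1 - 30\right) \frac{1}{2} = \left(-31\right) \frac{1}{2} = - \frac{31}{2} \approx -15.5$)
$F + \left(7 \left(-6\right) + 5 \cdot 2\right) 131 = - \frac{31}{2} + \left(7 \left(-6\right) + 5 \cdot 2\right) 131 = - \frac{31}{2} + \left(-42 + 10\right) 131 = - \frac{31}{2} - 4192 = - \frac{8415}{2}$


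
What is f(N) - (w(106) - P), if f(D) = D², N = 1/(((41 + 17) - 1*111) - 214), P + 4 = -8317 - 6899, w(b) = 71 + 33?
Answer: -1092432635/71289 ≈ -15324.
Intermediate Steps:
w(b) = 104
P = -15220 (P = -4 + (-8317 - 6899) = -4 - 15216 = -15220)
N = -1/267 (N = 1/((58 - 111) - 214) = 1/(-53 - 214) = 1/(-267) = -1/267 ≈ -0.0037453)
f(N) - (w(106) - P) = (-1/267)² - (104 - 1*(-15220)) = 1/71289 - (104 + 15220) = 1/71289 - 1*15324 = 1/71289 - 15324 = -1092432635/71289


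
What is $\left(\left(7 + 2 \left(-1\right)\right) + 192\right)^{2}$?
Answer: $38809$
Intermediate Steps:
$\left(\left(7 + 2 \left(-1\right)\right) + 192\right)^{2} = \left(\left(7 - 2\right) + 192\right)^{2} = \left(5 + 192\right)^{2} = 197^{2} = 38809$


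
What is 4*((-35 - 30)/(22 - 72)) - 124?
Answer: -594/5 ≈ -118.80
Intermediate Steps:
4*((-35 - 30)/(22 - 72)) - 124 = 4*(-65/(-50)) - 124 = 4*(-65*(-1/50)) - 124 = 4*(13/10) - 124 = 26/5 - 124 = -594/5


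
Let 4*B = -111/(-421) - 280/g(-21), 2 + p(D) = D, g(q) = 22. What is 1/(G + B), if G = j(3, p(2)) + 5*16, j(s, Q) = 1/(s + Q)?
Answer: 55572/4291127 ≈ 0.012950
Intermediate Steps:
p(D) = -2 + D
j(s, Q) = 1/(Q + s)
G = 241/3 (G = 1/((-2 + 2) + 3) + 5*16 = 1/(0 + 3) + 80 = 1/3 + 80 = 241/3 ≈ 80.333)
B = -57719/18524 (B = (-111/(-421) - 280/22)/4 = (-111*(-1/421) - 280*1/22)/4 = (111/421 - 140/11)/4 = (1/4)*(-57719/4631) = -57719/18524 ≈ -3.1159)
1/(G + B) = 1/(241/3 - 57719/18524) = 1/(4291127/55572) = 55572/4291127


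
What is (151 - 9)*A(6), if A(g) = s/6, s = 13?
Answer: 923/3 ≈ 307.67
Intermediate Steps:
A(g) = 13/6
(151 - 9)*A(6) = (151 - 9)*(13/6) = 142*(13/6) = 923/3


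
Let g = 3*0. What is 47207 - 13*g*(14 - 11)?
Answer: 47207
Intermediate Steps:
g = 0
47207 - 13*g*(14 - 11) = 47207 - 0*(14 - 11) = 47207 - 0*3 = 47207 - 13*0 = 47207 + 0 = 47207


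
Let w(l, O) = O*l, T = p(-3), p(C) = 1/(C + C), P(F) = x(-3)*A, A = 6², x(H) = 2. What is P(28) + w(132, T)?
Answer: 50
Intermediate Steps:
A = 36
P(F) = 72 (P(F) = 2*36 = 72)
p(C) = 1/(2*C)
T = -⅙ (T = (½)/(-3) = (½)*(-⅓) = -⅙ ≈ -0.16667)
P(28) + w(132, T) = 72 - ⅙*132 = 72 - 22 = 50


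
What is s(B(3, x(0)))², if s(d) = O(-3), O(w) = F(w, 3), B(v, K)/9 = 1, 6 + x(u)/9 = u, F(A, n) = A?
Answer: 9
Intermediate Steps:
x(u) = -54 + 9*u
B(v, K) = 9 (B(v, K) = 9*1 = 9)
O(w) = w
s(d) = -3
s(B(3, x(0)))² = (-3)² = 9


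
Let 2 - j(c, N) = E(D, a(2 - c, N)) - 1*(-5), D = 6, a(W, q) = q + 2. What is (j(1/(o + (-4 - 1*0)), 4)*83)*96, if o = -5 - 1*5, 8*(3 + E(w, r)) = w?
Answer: -5976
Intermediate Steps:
a(W, q) = 2 + q
E(w, r) = -3 + w/8
o = -10 (o = -5 - 5 = -10)
j(c, N) = -¾ (j(c, N) = 2 - ((-3 + (⅛)*6) - 1*(-5)) = 2 - ((-3 + ¾) + 5) = 2 - (-9/4 + 5) = 2 - 1*11/4 = 2 - 11/4 = -¾)
(j(1/(o + (-4 - 1*0)), 4)*83)*96 = -¾*83*96 = -249/4*96 = -5976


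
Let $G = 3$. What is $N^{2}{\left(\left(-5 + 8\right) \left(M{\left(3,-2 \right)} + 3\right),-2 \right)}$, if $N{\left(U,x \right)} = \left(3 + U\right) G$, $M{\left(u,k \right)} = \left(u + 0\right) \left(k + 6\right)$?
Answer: $20736$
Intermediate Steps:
$M{\left(u,k \right)} = u \left(6 + k\right)$
$N{\left(U,x \right)} = 9 + 3 U$ ($N{\left(U,x \right)} = \left(3 + U\right) 3 = 9 + 3 U$)
$N^{2}{\left(\left(-5 + 8\right) \left(M{\left(3,-2 \right)} + 3\right),-2 \right)} = \left(9 + 3 \left(-5 + 8\right) \left(3 \left(6 - 2\right) + 3\right)\right)^{2} = \left(9 + 3 \cdot 3 \left(3 \cdot 4 + 3\right)\right)^{2} = \left(9 + 3 \cdot 3 \left(12 + 3\right)\right)^{2} = \left(9 + 3 \cdot 3 \cdot 15\right)^{2} = \left(9 + 3 \cdot 45\right)^{2} = \left(9 + 135\right)^{2} = 144^{2} = 20736$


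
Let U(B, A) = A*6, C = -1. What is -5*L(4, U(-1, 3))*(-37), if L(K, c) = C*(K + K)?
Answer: -1480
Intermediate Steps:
U(B, A) = 6*A
L(K, c) = -2*K (L(K, c) = -(K + K) = -2*K)
-5*L(4, U(-1, 3))*(-37) = -(-10)*4*(-37) = -5*(-8)*(-37) = 40*(-37) = -1480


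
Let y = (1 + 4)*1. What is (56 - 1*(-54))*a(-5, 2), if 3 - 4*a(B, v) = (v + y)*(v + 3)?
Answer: -880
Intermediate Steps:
y = 5 (y = 5*1 = 5)
a(B, v) = ¾ - (3 + v)*(5 + v)/4 (a(B, v) = ¾ - (v + 5)*(v + 3)/4 = ¾ - (5 + v)*(3 + v)/4 = ¾ - (3 + v)*(5 + v)/4)
(56 - 1*(-54))*a(-5, 2) = (56 - 1*(-54))*(-3 - 2*2 - ¼*2²) = (56 + 54)*(-3 - 4 - ¼*4) = 110*(-3 - 4 - 1) = 110*(-8) = -880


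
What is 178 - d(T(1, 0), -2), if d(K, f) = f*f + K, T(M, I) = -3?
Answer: 177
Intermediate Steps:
d(K, f) = K + f² (d(K, f) = f² + K = K + f²)
178 - d(T(1, 0), -2) = 178 - (-3 + (-2)²) = 178 - (-3 + 4) = 178 - 1*1 = 178 - 1 = 177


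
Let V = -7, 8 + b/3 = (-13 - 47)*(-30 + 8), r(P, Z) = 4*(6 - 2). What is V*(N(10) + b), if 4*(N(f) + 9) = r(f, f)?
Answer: -27517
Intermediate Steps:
r(P, Z) = 16 (r(P, Z) = 4*4 = 16)
N(f) = -5 (N(f) = -9 + (1/4)*16 = -9 + 4 = -5)
b = 3936 (b = -24 + 3*((-13 - 47)*(-30 + 8)) = -24 + 3*(-60*(-22)) = -24 + 3*1320 = -24 + 3960 = 3936)
V*(N(10) + b) = -7*(-5 + 3936) = -7*3931 = -27517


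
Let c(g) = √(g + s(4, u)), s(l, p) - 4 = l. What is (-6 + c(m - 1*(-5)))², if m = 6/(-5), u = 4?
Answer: (30 - √295)²/25 ≈ 6.5786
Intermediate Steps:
m = -6/5 (m = 6*(-⅕) = -6/5 ≈ -1.2000)
s(l, p) = 4 + l
c(g) = √(8 + g) (c(g) = √(g + (4 + 4)) = √(g + 8) = √(8 + g))
(-6 + c(m - 1*(-5)))² = (-6 + √(8 + (-6/5 - 1*(-5))))² = (-6 + √(8 + (-6/5 + 5)))² = (-6 + √(8 + 19/5))² = (-6 + √(59/5))² = (-6 + √295/5)²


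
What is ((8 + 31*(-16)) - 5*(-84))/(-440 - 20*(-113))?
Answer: -17/455 ≈ -0.037363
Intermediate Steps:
((8 + 31*(-16)) - 5*(-84))/(-440 - 20*(-113)) = ((8 - 496) + 420)/(-440 + 2260) = (-488 + 420)/1820 = -68*1/1820 = -17/455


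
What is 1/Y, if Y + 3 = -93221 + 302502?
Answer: 1/209278 ≈ 4.7783e-6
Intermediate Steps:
Y = 209278 (Y = -3 + (-93221 + 302502) = -3 + 209281 = 209278)
1/Y = 1/209278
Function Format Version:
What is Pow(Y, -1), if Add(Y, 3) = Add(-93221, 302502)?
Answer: Rational(1, 209278) ≈ 4.7783e-6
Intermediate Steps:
Y = 209278 (Y = Add(-3, Add(-93221, 302502)) = Add(-3, 209281) = 209278)
Pow(Y, -1) = Pow(209278, -1) = Rational(1, 209278)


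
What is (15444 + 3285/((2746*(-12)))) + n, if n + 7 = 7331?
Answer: 250082617/10984 ≈ 22768.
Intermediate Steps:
n = 7324 (n = -7 + 7331 = 7324)
(15444 + 3285/((2746*(-12)))) + n = (15444 + 3285/((2746*(-12)))) + 7324 = (15444 + 3285/(-32952)) + 7324 = (15444 + 3285*(-1/32952)) + 7324 = (15444 - 1095/10984) + 7324 = 169635801/10984 + 7324 = 250082617/10984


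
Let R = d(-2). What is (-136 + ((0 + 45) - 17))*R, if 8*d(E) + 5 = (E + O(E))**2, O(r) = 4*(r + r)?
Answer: -8613/2 ≈ -4306.5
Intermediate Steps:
O(r) = 8*r (O(r) = 4*(2*r) = 8*r)
d(E) = -5/8 + 81*E**2/8 (d(E) = -5/8 + (E + 8*E)**2/8 = -5/8 + (9*E)**2/8 = -5/8 + (81*E**2)/8 = -5/8 + 81*E**2/8)
R = 319/8 (R = -5/8 + (81/8)*(-2)**2 = -5/8 + (81/8)*4 = -5/8 + 81/2 = 319/8 ≈ 39.875)
(-136 + ((0 + 45) - 17))*R = (-136 + ((0 + 45) - 17))*(319/8) = (-136 + (45 - 17))*(319/8) = (-136 + 28)*(319/8) = -108*319/8 = -8613/2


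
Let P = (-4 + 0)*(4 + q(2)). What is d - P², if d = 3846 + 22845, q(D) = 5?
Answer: 25395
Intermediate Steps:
P = -36 (P = (-4 + 0)*(4 + 5) = -4*9 = -36)
d = 26691
d - P² = 26691 - 1*(-36)² = 26691 - 1*1296 = 26691 - 1296 = 25395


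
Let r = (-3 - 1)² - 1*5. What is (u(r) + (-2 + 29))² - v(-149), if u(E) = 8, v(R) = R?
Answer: 1374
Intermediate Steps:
r = 11 (r = (-4)² - 5 = 16 - 5 = 11)
(u(r) + (-2 + 29))² - v(-149) = (8 + (-2 + 29))² - 1*(-149) = (8 + 27)² + 149 = 35² + 149 = 1225 + 149 = 1374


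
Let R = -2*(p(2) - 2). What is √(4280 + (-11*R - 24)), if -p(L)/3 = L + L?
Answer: 2*√987 ≈ 62.833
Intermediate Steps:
p(L) = -6*L (p(L) = -3*(L + L) = -6*L)
R = 28 (R = -2*(-6*2 - 2) = -2*(-12 - 2) = -2*(-14) = 28)
√(4280 + (-11*R - 24)) = √(4280 + (-11*28 - 24)) = √(4280 + (-308 - 24)) = √(4280 - 332) = √3948 = 2*√987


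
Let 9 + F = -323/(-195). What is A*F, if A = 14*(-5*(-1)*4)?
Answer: -80192/39 ≈ -2056.2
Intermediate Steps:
F = -1432/195 (F = -9 - 323/(-195) = -9 - 323*(-1/195) = -9 + 323/195 = -1432/195 ≈ -7.3436)
A = 280 (A = 14*(5*4) = 14*20 = 280)
A*F = 280*(-1432/195) = -80192/39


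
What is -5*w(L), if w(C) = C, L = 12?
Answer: -60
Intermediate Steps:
-5*w(L) = -5*12 = -60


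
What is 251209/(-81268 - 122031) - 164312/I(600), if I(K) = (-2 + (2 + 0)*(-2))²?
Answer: -8353377203/1829691 ≈ -4565.5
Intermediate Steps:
I(K) = 36 (I(K) = (-2 + 2*(-2))² = (-2 - 4)² = (-6)² = 36)
251209/(-81268 - 122031) - 164312/I(600) = 251209/(-81268 - 122031) - 164312/36 = 251209/(-203299) - 164312*1/36 = 251209*(-1/203299) - 41078/9 = -251209/203299 - 41078/9 = -8353377203/1829691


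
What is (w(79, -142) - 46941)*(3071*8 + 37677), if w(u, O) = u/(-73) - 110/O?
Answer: -15144009129265/5183 ≈ -2.9219e+9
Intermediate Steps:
w(u, O) = -110/O - u/73 (w(u, O) = u*(-1/73) - 110/O = -u/73 - 110/O = -110/O - u/73)
(w(79, -142) - 46941)*(3071*8 + 37677) = ((-110/(-142) - 1/73*79) - 46941)*(3071*8 + 37677) = ((-110*(-1/142) - 79/73) - 46941)*(24568 + 37677) = ((55/71 - 79/73) - 46941)*62245 = (-1594/5183 - 46941)*62245 = -243296797/5183*62245 = -15144009129265/5183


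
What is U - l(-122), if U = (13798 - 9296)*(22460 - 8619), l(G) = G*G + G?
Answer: 62297420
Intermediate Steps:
l(G) = G + G**2 (l(G) = G**2 + G = G + G**2)
U = 62312182 (U = 4502*13841 = 62312182)
U - l(-122) = 62312182 - (-122)*(1 - 122) = 62312182 - (-122)*(-121) = 62312182 - 1*14762 = 62312182 - 14762 = 62297420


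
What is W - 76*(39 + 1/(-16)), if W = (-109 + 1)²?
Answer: 34819/4 ≈ 8704.8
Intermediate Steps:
W = 11664 (W = (-108)² = 11664)
W - 76*(39 + 1/(-16)) = 11664 - 76*(39 + 1/(-16)) = 11664 - 76*(39 - 1/16) = 11664 - 76*623/16 = 11664 - 11837/4 = 34819/4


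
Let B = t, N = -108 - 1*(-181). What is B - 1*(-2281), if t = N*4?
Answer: 2573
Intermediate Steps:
N = 73 (N = -108 + 181 = 73)
t = 292 (t = 73*4 = 292)
B = 292
B - 1*(-2281) = 292 - 1*(-2281) = 292 + 2281 = 2573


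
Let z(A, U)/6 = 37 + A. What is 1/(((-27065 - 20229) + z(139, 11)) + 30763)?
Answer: -1/15475 ≈ -6.4620e-5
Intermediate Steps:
z(A, U) = 222 + 6*A (z(A, U) = 6*(37 + A) = 222 + 6*A)
1/(((-27065 - 20229) + z(139, 11)) + 30763) = 1/(((-27065 - 20229) + (222 + 6*139)) + 30763) = 1/((-47294 + (222 + 834)) + 30763) = 1/((-47294 + 1056) + 30763) = 1/(-46238 + 30763) = 1/(-15475) = -1/15475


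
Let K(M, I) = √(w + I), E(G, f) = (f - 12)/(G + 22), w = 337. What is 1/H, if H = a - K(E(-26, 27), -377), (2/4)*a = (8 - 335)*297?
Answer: I/(2*(√10 - 97119*I)) ≈ -5.1483e-6 + 1.6763e-10*I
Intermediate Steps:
E(G, f) = (-12 + f)/(22 + G)
a = -194238 (a = 2*((8 - 335)*297) = 2*(-327*297) = 2*(-97119) = -194238)
K(M, I) = √(337 + I)
H = -194238 - 2*I*√10 (H = -194238 - √(337 - 377) = -194238 - √(-40) = -194238 - 2*I*√10 ≈ -1.9424e+5 - 6.3246*I)
1/H = 1/(-194238 - 2*I*√10)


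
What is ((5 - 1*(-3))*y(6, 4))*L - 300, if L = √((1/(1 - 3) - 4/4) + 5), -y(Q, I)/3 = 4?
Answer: -300 - 48*√14 ≈ -479.60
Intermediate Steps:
y(Q, I) = -12 (y(Q, I) = -3*4 = -12)
L = √14/2 (L = √((1/(-2) - 4*¼) + 5) = √((1*(-½) - 1) + 5) = √((-½ - 1) + 5) = √(-3/2 + 5) = √(7/2) = √14/2 ≈ 1.8708)
((5 - 1*(-3))*y(6, 4))*L - 300 = ((5 - 1*(-3))*(-12))*(√14/2) - 300 = ((5 + 3)*(-12))*(√14/2) - 300 = (8*(-12))*(√14/2) - 300 = -48*√14 - 300 = -300 - 48*√14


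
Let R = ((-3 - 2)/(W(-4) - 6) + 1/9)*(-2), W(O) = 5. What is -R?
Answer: 92/9 ≈ 10.222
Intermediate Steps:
R = -92/9 (R = ((-3 - 2)/(5 - 6) + 1/9)*(-2) = (-5/(-1) + 1*(⅑))*(-2) = (-5*(-1) + ⅑)*(-2) = (5 + ⅑)*(-2) = (46/9)*(-2) = -92/9 ≈ -10.222)
-R = -1*(-92/9) = 92/9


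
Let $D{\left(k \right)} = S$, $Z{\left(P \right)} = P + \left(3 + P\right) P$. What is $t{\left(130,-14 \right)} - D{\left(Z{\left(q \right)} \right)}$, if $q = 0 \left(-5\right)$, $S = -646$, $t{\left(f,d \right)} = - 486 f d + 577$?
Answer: $885743$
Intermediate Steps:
$t{\left(f,d \right)} = 577 - 486 d f$ ($t{\left(f,d \right)} = - 486 d f + 577 = 577 - 486 d f$)
$q = 0$
$Z{\left(P \right)} = P + P \left(3 + P\right)$
$D{\left(k \right)} = -646$
$t{\left(130,-14 \right)} - D{\left(Z{\left(q \right)} \right)} = \left(577 - \left(-6804\right) 130\right) - -646 = \left(577 + 884520\right) + 646 = 885097 + 646 = 885743$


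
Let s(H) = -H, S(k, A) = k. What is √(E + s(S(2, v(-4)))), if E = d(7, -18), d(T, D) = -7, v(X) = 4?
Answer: 3*I ≈ 3.0*I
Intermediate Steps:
E = -7
√(E + s(S(2, v(-4)))) = √(-7 - 1*2) = √(-7 - 2) = √(-9) = 3*I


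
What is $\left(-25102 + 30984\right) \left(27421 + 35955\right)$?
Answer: $372777632$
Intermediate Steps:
$\left(-25102 + 30984\right) \left(27421 + 35955\right) = 5882 \cdot 63376 = 372777632$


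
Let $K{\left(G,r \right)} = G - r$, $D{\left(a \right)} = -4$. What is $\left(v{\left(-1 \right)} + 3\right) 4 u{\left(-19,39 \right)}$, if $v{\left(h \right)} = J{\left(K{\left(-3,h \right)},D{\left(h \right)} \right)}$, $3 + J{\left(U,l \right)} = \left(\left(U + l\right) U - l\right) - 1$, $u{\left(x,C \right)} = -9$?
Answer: $-540$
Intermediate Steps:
$J{\left(U,l \right)} = -4 - l + U \left(U + l\right)$ ($J{\left(U,l \right)} = -3 - \left(1 + l - \left(U + l\right) U\right) = -3 - \left(1 + l - U \left(U + l\right)\right) = -4 - l + U \left(U + l\right)$)
$v{\left(h \right)} = 12 + \left(-3 - h\right)^{2} + 4 h$ ($v{\left(h \right)} = -4 + \left(-3 - h\right)^{2} - -4 + \left(-3 - h\right) \left(-4\right) = -4 + \left(-3 - h\right)^{2} + 4 + \left(12 + 4 h\right) = 12 + \left(-3 - h\right)^{2} + 4 h$)
$\left(v{\left(-1 \right)} + 3\right) 4 u{\left(-19,39 \right)} = \left(\left(21 + \left(-1\right)^{2} + 10 \left(-1\right)\right) + 3\right) 4 \left(-9\right) = \left(\left(21 + 1 - 10\right) + 3\right) 4 \left(-9\right) = \left(12 + 3\right) 4 \left(-9\right) = 15 \cdot 4 \left(-9\right) = 60 \left(-9\right) = -540$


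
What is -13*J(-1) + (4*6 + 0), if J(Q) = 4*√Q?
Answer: 24 - 52*I ≈ 24.0 - 52.0*I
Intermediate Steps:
-13*J(-1) + (4*6 + 0) = -52*√(-1) + (4*6 + 0) = -52*I + (24 + 0) = -52*I + 24 = 24 - 52*I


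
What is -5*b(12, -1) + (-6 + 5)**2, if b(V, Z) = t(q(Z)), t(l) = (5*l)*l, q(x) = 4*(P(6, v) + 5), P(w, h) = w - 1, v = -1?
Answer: -39999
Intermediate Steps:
P(w, h) = -1 + w
q(x) = 40 (q(x) = 4*((-1 + 6) + 5) = 4*(5 + 5) = 4*10 = 40)
t(l) = 5*l**2
b(V, Z) = 8000 (b(V, Z) = 5*40**2 = 5*1600 = 8000)
-5*b(12, -1) + (-6 + 5)**2 = -5*8000 + (-6 + 5)**2 = -40000 + (-1)**2 = -40000 + 1 = -39999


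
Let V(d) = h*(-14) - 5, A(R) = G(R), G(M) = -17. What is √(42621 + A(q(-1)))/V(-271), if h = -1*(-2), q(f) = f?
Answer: -2*√10651/33 ≈ -6.2548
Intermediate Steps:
A(R) = -17
h = 2
V(d) = -33 (V(d) = 2*(-14) - 5 = -28 - 5 = -33)
√(42621 + A(q(-1)))/V(-271) = √(42621 - 17)/(-33) = √42604*(-1/33) = (2*√10651)*(-1/33) = -2*√10651/33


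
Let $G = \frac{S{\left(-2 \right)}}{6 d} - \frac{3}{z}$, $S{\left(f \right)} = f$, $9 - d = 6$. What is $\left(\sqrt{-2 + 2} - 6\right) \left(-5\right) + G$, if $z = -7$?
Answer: $\frac{1910}{63} \approx 30.317$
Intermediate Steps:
$d = 3$ ($d = 9 - 6 = 3$)
$G = \frac{20}{63}$ ($G = - \frac{2}{6 \cdot 3} - \frac{3}{-7} = - \frac{2}{18} - - \frac{3}{7} = \left(-2\right) \frac{1}{18} + \frac{3}{7} = - \frac{1}{9} + \frac{3}{7} = \frac{20}{63} \approx 0.31746$)
$\left(\sqrt{-2 + 2} - 6\right) \left(-5\right) + G = \left(\sqrt{-2 + 2} - 6\right) \left(-5\right) + \frac{20}{63} = \left(\sqrt{0} - 6\right) \left(-5\right) + \frac{20}{63} = \left(0 - 6\right) \left(-5\right) + \frac{20}{63} = \left(-6\right) \left(-5\right) + \frac{20}{63} = 30 + \frac{20}{63} = \frac{1910}{63}$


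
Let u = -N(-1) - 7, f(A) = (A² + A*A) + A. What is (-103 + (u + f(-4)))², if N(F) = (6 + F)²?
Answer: 11449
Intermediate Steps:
f(A) = A + 2*A² (f(A) = (A² + A²) + A = 2*A² + A = A + 2*A²)
u = -32 (u = -(6 - 1)² - 7 = -1*5² - 7 = -1*25 - 7 = -25 - 7 = -32)
(-103 + (u + f(-4)))² = (-103 + (-32 - 4*(1 + 2*(-4))))² = (-103 + (-32 - 4*(1 - 8)))² = (-103 + (-32 - 4*(-7)))² = (-103 + (-32 + 28))² = (-103 - 4)² = (-107)² = 11449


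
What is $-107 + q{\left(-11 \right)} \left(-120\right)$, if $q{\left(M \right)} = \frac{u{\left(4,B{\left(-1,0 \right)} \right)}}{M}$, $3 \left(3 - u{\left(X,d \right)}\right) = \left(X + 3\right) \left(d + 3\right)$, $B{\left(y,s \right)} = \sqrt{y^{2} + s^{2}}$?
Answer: $- \frac{1937}{11} \approx -176.09$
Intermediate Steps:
$B{\left(y,s \right)} = \sqrt{s^{2} + y^{2}}$
$u{\left(X,d \right)} = 3 - \frac{\left(3 + X\right) \left(3 + d\right)}{3}$ ($u{\left(X,d \right)} = 3 - \frac{\left(X + 3\right) \left(d + 3\right)}{3} = 3 - \frac{\left(3 + X\right) \left(3 + d\right)}{3}$)
$q{\left(M \right)} = - \frac{19}{3 M}$ ($q{\left(M \right)} = \frac{\left(-1\right) 4 - \sqrt{0^{2} + \left(-1\right)^{2}} - \frac{4 \sqrt{0^{2} + \left(-1\right)^{2}}}{3}}{M} = \frac{-4 - \sqrt{0 + 1} - \frac{4 \sqrt{0 + 1}}{3}}{M} = \frac{-4 - \sqrt{1} - \frac{4 \sqrt{1}}{3}}{M} = \frac{-4 - 1 - \frac{4}{3} \cdot 1}{M} = \frac{-4 - 1 - \frac{4}{3}}{M} = - \frac{19}{3 M}$)
$-107 + q{\left(-11 \right)} \left(-120\right) = -107 + - \frac{19}{3 \left(-11\right)} \left(-120\right) = -107 + \left(- \frac{19}{3}\right) \left(- \frac{1}{11}\right) \left(-120\right) = -107 + \frac{19}{33} \left(-120\right) = -107 - \frac{760}{11} = - \frac{1937}{11}$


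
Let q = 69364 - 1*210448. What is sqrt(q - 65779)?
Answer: I*sqrt(206863) ≈ 454.82*I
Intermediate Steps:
q = -141084 (q = 69364 - 210448 = -141084)
sqrt(q - 65779) = sqrt(-141084 - 65779) = sqrt(-206863) = I*sqrt(206863)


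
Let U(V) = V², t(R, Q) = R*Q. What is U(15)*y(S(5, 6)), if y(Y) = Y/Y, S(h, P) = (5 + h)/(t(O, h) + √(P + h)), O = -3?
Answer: 225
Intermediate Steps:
t(R, Q) = Q*R
S(h, P) = (5 + h)/(√(P + h) - 3*h) (S(h, P) = (5 + h)/(h*(-3) + √(P + h)) = (5 + h)/(-3*h + √(P + h)) = (5 + h)/(√(P + h) - 3*h))
y(Y) = 1
U(15)*y(S(5, 6)) = 15²*1 = 225*1 = 225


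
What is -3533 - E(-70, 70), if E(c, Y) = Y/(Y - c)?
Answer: -7067/2 ≈ -3533.5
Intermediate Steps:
-3533 - E(-70, 70) = -3533 - 70/(70 - 1*(-70)) = -3533 - 70/(70 + 70) = -3533 - 70/140 = -3533 - 1*½ = -3533 - ½ = -7067/2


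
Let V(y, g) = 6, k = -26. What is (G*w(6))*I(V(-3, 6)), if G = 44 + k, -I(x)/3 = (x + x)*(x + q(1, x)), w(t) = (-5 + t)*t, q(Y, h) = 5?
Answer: -42768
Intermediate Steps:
w(t) = t*(-5 + t)
I(x) = -6*x*(5 + x) (I(x) = -3*(x + x)*(x + 5) = -3*2*x*(5 + x) = -6*x*(5 + x))
G = 18 (G = 44 - 26 = 18)
(G*w(6))*I(V(-3, 6)) = (18*(6*(-5 + 6)))*(-6*6*(5 + 6)) = (18*(6*1))*(-6*6*11) = (18*6)*(-396) = 108*(-396) = -42768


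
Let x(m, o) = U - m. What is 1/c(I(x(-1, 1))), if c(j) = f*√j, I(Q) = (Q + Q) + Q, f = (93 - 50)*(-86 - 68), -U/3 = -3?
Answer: -√30/198660 ≈ -2.7571e-5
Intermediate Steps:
U = 9 (U = -3*(-3) = 9)
f = -6622 (f = 43*(-154) = -6622)
x(m, o) = 9 - m
I(Q) = 3*Q (I(Q) = 2*Q + Q = 3*Q)
c(j) = -6622*√j
1/c(I(x(-1, 1))) = 1/(-6622*√3*√(9 - 1*(-1))) = 1/(-6622*√3*√(9 + 1)) = 1/(-6622*√30) = -√30/198660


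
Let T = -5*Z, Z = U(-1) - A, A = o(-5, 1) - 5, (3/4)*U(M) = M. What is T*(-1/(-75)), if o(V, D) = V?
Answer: -26/45 ≈ -0.57778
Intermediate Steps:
U(M) = 4*M/3
A = -10 (A = -5 - 5 = -10)
Z = 26/3 (Z = (4/3)*(-1) - 1*(-10) = -4/3 + 10 = 26/3 ≈ 8.6667)
T = -130/3 (T = -5*26/3 = -130/3 ≈ -43.333)
T*(-1/(-75)) = -(-130)/(3*(-75)) = -(-130)*(-1)/(3*75) = -130/3*1/75 = -26/45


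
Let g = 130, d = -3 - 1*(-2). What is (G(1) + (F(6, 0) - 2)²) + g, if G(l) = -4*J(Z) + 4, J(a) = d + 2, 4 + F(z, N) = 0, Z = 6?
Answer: 166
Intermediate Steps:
d = -1 (d = -3 + 2 = -1)
F(z, N) = -4 (F(z, N) = -4 + 0 = -4)
J(a) = 1 (J(a) = -1 + 2 = 1)
G(l) = 0 (G(l) = -4*1 + 4 = -4 + 4 = 0)
(G(1) + (F(6, 0) - 2)²) + g = (0 + (-4 - 2)²) + 130 = (0 + (-6)²) + 130 = (0 + 36) + 130 = 36 + 130 = 166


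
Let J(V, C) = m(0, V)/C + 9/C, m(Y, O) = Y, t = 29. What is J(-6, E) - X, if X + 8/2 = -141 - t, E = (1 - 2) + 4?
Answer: 177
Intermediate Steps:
E = 3 (E = -1 + 4 = 3)
J(V, C) = 9/C (J(V, C) = 0/C + 9/C = 0 + 9/C = 9/C)
X = -174 (X = -4 + (-141 - 1*29) = -4 + (-141 - 29) = -4 - 170 = -174)
J(-6, E) - X = 9/3 - 1*(-174) = 9*(⅓) + 174 = 3 + 174 = 177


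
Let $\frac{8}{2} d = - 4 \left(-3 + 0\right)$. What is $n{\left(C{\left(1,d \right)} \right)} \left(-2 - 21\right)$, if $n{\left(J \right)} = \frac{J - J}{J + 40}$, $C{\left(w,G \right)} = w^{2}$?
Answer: $0$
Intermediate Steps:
$d = 3$ ($d = \frac{\left(-4\right) \left(-3 + 0\right)}{4} = \frac{\left(-4\right) \left(-3\right)}{4} = \frac{1}{4} \cdot 12 = 3$)
$n{\left(J \right)} = 0$ ($n{\left(J \right)} = \frac{0}{40 + J} = 0$)
$n{\left(C{\left(1,d \right)} \right)} \left(-2 - 21\right) = 0 \left(-2 - 21\right) = 0 \left(-23\right) = 0$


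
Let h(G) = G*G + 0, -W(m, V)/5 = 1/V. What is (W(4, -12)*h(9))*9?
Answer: 1215/4 ≈ 303.75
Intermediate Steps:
W(m, V) = -5/V
h(G) = G**2 (h(G) = G**2 + 0 = G**2)
(W(4, -12)*h(9))*9 = (-5/(-12)*9**2)*9 = (-5*(-1/12)*81)*9 = ((5/12)*81)*9 = (135/4)*9 = 1215/4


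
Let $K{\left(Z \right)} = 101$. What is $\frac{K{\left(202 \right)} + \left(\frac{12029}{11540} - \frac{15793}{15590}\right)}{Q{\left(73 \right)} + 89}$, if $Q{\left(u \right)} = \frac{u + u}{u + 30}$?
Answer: $\frac{187213309747}{167548879180} \approx 1.1174$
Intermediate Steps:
$Q{\left(u \right)} = \frac{2 u}{30 + u}$
$\frac{K{\left(202 \right)} + \left(\frac{12029}{11540} - \frac{15793}{15590}\right)}{Q{\left(73 \right)} + 89} = \frac{101 + \left(\frac{12029}{11540} - \frac{15793}{15590}\right)}{2 \cdot 73 \frac{1}{30 + 73} + 89} = \frac{101 + \left(12029 \cdot \frac{1}{11540} - \frac{15793}{15590}\right)}{2 \cdot 73 \cdot \frac{1}{103} + 89} = \frac{101 + \left(\frac{12029}{11540} - \frac{15793}{15590}\right)}{2 \cdot 73 \cdot \frac{1}{103} + 89} = \frac{101 + \frac{528089}{17990860}}{\frac{146}{103} + 89} = \frac{1817604949}{17990860 \cdot \frac{9313}{103}} = \frac{1817604949}{17990860} \cdot \frac{103}{9313} = \frac{187213309747}{167548879180}$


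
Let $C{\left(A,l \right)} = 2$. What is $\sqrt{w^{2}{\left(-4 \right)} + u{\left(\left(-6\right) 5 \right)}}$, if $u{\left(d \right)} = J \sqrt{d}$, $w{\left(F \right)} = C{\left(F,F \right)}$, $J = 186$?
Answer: $\sqrt{4 + 186 i \sqrt{30}} \approx 22.614 + 22.525 i$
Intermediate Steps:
$w{\left(F \right)} = 2$
$u{\left(d \right)} = 186 \sqrt{d}$
$\sqrt{w^{2}{\left(-4 \right)} + u{\left(\left(-6\right) 5 \right)}} = \sqrt{2^{2} + 186 \sqrt{\left(-6\right) 5}} = \sqrt{4 + 186 \sqrt{-30}} = \sqrt{4 + 186 i \sqrt{30}}$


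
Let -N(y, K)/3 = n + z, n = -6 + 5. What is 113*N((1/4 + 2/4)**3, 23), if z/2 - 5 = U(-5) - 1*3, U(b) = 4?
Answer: -3729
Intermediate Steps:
z = 12 (z = 10 + 2*(4 - 1*3) = 10 + 2*(4 - 3) = 10 + 2*1 = 10 + 2 = 12)
n = -1
N(y, K) = -33 (N(y, K) = -3*(-1 + 12) = -3*11 = -33)
113*N((1/4 + 2/4)**3, 23) = 113*(-33) = -3729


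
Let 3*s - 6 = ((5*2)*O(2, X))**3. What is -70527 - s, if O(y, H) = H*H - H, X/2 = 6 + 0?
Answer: -766726529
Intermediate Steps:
X = 12 (X = 2*(6 + 0) = 2*6 = 12)
O(y, H) = H**2 - H
s = 766656002 (s = 2 + ((5*2)*(12*(-1 + 12)))**3/3 = 2 + (10*(12*11))**3/3 = 2 + (10*132)**3/3 = 2 + (1/3)*1320**3 = 2 + (1/3)*2299968000 = 2 + 766656000 = 766656002)
-70527 - s = -70527 - 1*766656002 = -70527 - 766656002 = -766726529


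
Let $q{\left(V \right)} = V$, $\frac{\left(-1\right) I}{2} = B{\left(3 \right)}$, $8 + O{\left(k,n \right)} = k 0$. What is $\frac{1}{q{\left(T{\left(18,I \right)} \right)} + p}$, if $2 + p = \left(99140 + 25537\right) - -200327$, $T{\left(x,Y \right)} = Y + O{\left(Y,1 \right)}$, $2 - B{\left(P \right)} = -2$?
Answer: $\frac{1}{324986} \approx 3.0771 \cdot 10^{-6}$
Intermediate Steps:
$B{\left(P \right)} = 4$ ($B{\left(P \right)} = 2 - -2 = 2 + 2 = 4$)
$O{\left(k,n \right)} = -8$ ($O{\left(k,n \right)} = -8 + k 0 = -8 + 0 = -8$)
$I = -8$ ($I = \left(-2\right) 4 = -8$)
$T{\left(x,Y \right)} = -8 + Y$ ($T{\left(x,Y \right)} = Y - 8 = -8 + Y$)
$p = 325002$ ($p = -2 + \left(\left(99140 + 25537\right) - -200327\right) = -2 + \left(124677 + 200327\right) = -2 + 325004 = 325002$)
$\frac{1}{q{\left(T{\left(18,I \right)} \right)} + p} = \frac{1}{\left(-8 - 8\right) + 325002} = \frac{1}{-16 + 325002} = \frac{1}{324986}$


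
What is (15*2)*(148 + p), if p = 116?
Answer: 7920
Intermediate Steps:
(15*2)*(148 + p) = (15*2)*(148 + 116) = 30*264 = 7920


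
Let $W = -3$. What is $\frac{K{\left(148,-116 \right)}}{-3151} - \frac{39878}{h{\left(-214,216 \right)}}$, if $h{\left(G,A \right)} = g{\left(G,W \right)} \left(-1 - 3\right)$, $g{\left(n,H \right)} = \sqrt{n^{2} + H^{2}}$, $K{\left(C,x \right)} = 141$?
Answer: $- \frac{141}{3151} + \frac{19939 \sqrt{45805}}{91610} \approx 46.537$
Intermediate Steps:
$g{\left(n,H \right)} = \sqrt{H^{2} + n^{2}}$
$h{\left(G,A \right)} = - 4 \sqrt{9 + G^{2}}$ ($h{\left(G,A \right)} = \sqrt{\left(-3\right)^{2} + G^{2}} \left(-1 - 3\right) = \sqrt{9 + G^{2}} \left(-4\right) = - 4 \sqrt{9 + G^{2}}$)
$\frac{K{\left(148,-116 \right)}}{-3151} - \frac{39878}{h{\left(-214,216 \right)}} = \frac{141}{-3151} - \frac{39878}{\left(-4\right) \sqrt{9 + \left(-214\right)^{2}}} = 141 \left(- \frac{1}{3151}\right) - \frac{39878}{\left(-4\right) \sqrt{9 + 45796}} = - \frac{141}{3151} - \frac{39878}{\left(-4\right) \sqrt{45805}} = - \frac{141}{3151} - 39878 \left(- \frac{\sqrt{45805}}{183220}\right) = - \frac{141}{3151} + \frac{19939 \sqrt{45805}}{91610}$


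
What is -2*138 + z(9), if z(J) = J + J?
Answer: -258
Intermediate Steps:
z(J) = 2*J
-2*138 + z(9) = -2*138 + 2*9 = -276 + 18 = -258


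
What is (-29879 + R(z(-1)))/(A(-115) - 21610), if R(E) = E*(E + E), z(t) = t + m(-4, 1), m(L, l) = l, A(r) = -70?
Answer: 29879/21680 ≈ 1.3782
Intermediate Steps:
z(t) = 1 + t (z(t) = t + 1 = 1 + t)
R(E) = 2*E² (R(E) = E*(2*E) = 2*E²)
(-29879 + R(z(-1)))/(A(-115) - 21610) = (-29879 + 2*(1 - 1)²)/(-70 - 21610) = (-29879 + 2*0²)/(-21680) = (-29879 + 2*0)*(-1/21680) = (-29879 + 0)*(-1/21680) = -29879*(-1/21680) = 29879/21680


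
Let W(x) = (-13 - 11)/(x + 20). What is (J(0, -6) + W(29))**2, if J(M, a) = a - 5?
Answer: 316969/2401 ≈ 132.02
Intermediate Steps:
J(M, a) = -5 + a
W(x) = -24/(20 + x)
(J(0, -6) + W(29))**2 = ((-5 - 6) - 24/(20 + 29))**2 = (-11 - 24/49)**2 = (-563/49)**2 = 316969/2401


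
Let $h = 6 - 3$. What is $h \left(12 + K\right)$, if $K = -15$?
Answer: $-9$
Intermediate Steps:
$h = 3$ ($h = 6 - 3 = 3$)
$h \left(12 + K\right) = 3 \left(12 - 15\right) = 3 \left(-3\right) = -9$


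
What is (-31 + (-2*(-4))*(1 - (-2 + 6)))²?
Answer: 3025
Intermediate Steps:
(-31 + (-2*(-4))*(1 - (-2 + 6)))² = (-31 + 8*(1 - 1*4))² = (-31 + 8*(1 - 4))² = (-31 + 8*(-3))² = (-31 - 24)² = (-55)² = 3025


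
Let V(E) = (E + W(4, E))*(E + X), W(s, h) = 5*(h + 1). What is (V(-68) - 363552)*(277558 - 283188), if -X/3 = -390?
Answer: 4547114540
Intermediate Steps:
X = 1170 (X = -3*(-390) = 1170)
W(s, h) = 5 + 5*h (W(s, h) = 5*(1 + h) = 5 + 5*h)
V(E) = (5 + 6*E)*(1170 + E) (V(E) = (E + (5 + 5*E))*(E + 1170) = (5 + 6*E)*(1170 + E))
(V(-68) - 363552)*(277558 - 283188) = ((5850 + 6*(-68)**2 + 7025*(-68)) - 363552)*(277558 - 283188) = ((5850 + 6*4624 - 477700) - 363552)*(-5630) = ((5850 + 27744 - 477700) - 363552)*(-5630) = (-444106 - 363552)*(-5630) = -807658*(-5630) = 4547114540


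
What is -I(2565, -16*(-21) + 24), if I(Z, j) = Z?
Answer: -2565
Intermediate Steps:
-I(2565, -16*(-21) + 24) = -1*2565 = -2565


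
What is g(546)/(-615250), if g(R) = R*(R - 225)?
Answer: -819/2875 ≈ -0.28487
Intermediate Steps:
g(R) = R*(-225 + R)
g(546)/(-615250) = (546*(-225 + 546))/(-615250) = (546*321)*(-1/615250) = 175266*(-1/615250) = -819/2875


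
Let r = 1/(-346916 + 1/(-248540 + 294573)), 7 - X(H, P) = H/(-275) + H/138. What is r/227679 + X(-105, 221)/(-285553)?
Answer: -2951277297196215389/114207860789695759410390 ≈ -2.5841e-5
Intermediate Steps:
X(H, P) = 7 - 137*H/37950 (X(H, P) = 7 - (H/(-275) + H/138) = 7 - (H*(-1/275) + H*(1/138)) = 7 - (-H/275 + H/138) = 7 - 137*H/37950)
r = -46033/15969584227 (r = 1/(-346916 + 1/46033) = 1/(-15969584227/46033) = -46033/15969584227 ≈ -2.8825e-6)
r/227679 + X(-105, 221)/(-285553) = -46033/15969584227/227679 + (7 - 137/37950*(-105))/(-285553) = -46033/15969584227*1/227679 + (7 + 959/2530)*(-1/285553) = -46033/3635938967219133 + (18669/2530)*(-1/285553) = -46033/3635938967219133 - 18669/722449090 = -2951277297196215389/114207860789695759410390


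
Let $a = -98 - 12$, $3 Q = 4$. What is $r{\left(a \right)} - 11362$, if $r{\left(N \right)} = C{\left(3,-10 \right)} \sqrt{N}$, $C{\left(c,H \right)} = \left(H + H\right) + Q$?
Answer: $-11362 - \frac{56 i \sqrt{110}}{3} \approx -11362.0 - 195.78 i$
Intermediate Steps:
$Q = \frac{4}{3}$ ($Q = \frac{1}{3} \cdot 4 = \frac{4}{3} \approx 1.3333$)
$a = -110$
$C{\left(c,H \right)} = \frac{4}{3} + 2 H$ ($C{\left(c,H \right)} = \left(H + H\right) + \frac{4}{3} = 2 H + \frac{4}{3} = \frac{4}{3} + 2 H$)
$r{\left(N \right)} = - \frac{56 \sqrt{N}}{3}$ ($r{\left(N \right)} = \left(\frac{4}{3} + 2 \left(-10\right)\right) \sqrt{N} = \left(\frac{4}{3} - 20\right) \sqrt{N} = - \frac{56 \sqrt{N}}{3}$)
$r{\left(a \right)} - 11362 = - \frac{56 \sqrt{-110}}{3} - 11362 = - \frac{56 i \sqrt{110}}{3} - 11362 = -11362 - \frac{56 i \sqrt{110}}{3}$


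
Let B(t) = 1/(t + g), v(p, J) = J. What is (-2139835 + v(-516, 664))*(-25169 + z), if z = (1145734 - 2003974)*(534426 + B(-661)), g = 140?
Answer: 511186738212359035179/521 ≈ 9.8116e+17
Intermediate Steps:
B(t) = 1/(140 + t) (B(t) = 1/(t + 140) = 1/(140 + t))
z = -238964865436800/521 (z = (1145734 - 2003974)*(534426 + 1/(140 - 661)) = -858240*(534426 + 1/(-521)) = -858240*(534426 - 1/521) = -858240*278435945/521 = -238964865436800/521 ≈ -4.5867e+11)
(-2139835 + v(-516, 664))*(-25169 + z) = (-2139835 + 664)*(-25169 - 238964865436800/521) = -2139171*(-238964878549849/521) = 511186738212359035179/521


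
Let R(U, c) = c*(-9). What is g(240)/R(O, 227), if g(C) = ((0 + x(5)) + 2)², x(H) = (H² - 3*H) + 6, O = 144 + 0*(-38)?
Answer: -36/227 ≈ -0.15859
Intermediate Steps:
O = 144 (O = 144 + 0 = 144)
R(U, c) = -9*c
x(H) = 6 + H² - 3*H
g(C) = 324 (g(C) = ((0 + (6 + 5² - 3*5)) + 2)² = ((0 + (6 + 25 - 15)) + 2)² = ((0 + 16) + 2)² = (16 + 2)² = 18² = 324)
g(240)/R(O, 227) = 324/((-9*227)) = 324/(-2043) = 324*(-1/2043) = -36/227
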